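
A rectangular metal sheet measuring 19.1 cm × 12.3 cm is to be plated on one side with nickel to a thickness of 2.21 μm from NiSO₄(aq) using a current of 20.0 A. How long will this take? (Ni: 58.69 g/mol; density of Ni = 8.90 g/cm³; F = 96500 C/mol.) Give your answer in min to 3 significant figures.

Plated area = 19.1 × 12.3 = 234.9 cm²
Volume = 234.9 × 2.21×10⁻⁴ cm = 0.05191 cm³
m(Ni) = 0.05191 × 8.90 = 0.4620 g
n(Ni) = 0.4620 / 58.69 = 0.007872 mol; n(e⁻) = 2 × 0.007872 = 0.01574 mol
Q = 0.01574 × 96500 = 1519 C
t = 1519 / 20.0 = 75.95 s = 1.27 min

1.27 min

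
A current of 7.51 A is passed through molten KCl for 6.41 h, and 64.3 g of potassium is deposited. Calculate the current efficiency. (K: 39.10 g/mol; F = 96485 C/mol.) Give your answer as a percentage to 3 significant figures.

91.6%

Q = 7.51 × 23076 = 1.733×10^5 C
n(e⁻) = 1.733×10^5 / 96485 = 1.796 mol
K⁺ + e⁻ → K, so theoretical n(K) = 1.796 mol → 70.22 g
Efficiency = 64.3 / 70.22 = 0.9157 = 91.6%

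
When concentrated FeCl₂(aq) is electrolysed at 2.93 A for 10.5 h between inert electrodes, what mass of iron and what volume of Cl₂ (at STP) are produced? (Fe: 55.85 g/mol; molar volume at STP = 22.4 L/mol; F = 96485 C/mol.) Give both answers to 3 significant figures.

Q = 2.93 × 37800 = 1.108×10^5 C; n(e⁻) = 1.108×10^5 / 96485 = 1.148 mol
Cathode: Fe²⁺ + 2e⁻ → Fe → n(Fe) = 1.148/2 = 0.5740 mol → 32.1 g
Anode: 2Cl⁻ → Cl₂ + 2e⁻ → n(Cl₂) = 1.148/2 = 0.5740 mol → 12.9 L

32.1 g Fe; 12.9 L Cl₂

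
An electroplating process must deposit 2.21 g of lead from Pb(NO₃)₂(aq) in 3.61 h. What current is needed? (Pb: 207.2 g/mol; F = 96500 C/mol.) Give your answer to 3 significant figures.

n(Pb) = 2.21 / 207.2 = 0.01067 mol
Pb²⁺ + 2e⁻ → Pb, so n(e⁻) = 2 × 0.01067 = 0.02134 mol
Q = 0.02134 × 96500 = 2059 C
I = Q / t = 2059 / 12996 s = 0.158 A

0.158 A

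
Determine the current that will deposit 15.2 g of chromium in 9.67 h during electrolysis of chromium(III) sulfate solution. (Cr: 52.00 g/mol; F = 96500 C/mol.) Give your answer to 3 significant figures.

n(Cr) = 15.2 / 52.00 = 0.2923 mol
Cr³⁺ + 3e⁻ → Cr, so n(e⁻) = 3 × 0.2923 = 0.8769 mol
Q = 0.8769 × 96500 = 84620 C
I = Q / t = 84620 / 34812 s = 2.43 A

2.43 A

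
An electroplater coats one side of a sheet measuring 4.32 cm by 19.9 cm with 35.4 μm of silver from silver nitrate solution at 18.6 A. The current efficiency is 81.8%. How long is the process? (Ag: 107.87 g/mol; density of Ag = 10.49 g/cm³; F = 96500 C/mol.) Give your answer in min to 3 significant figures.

3.13 min

Plated area = 4.32 × 19.9 = 85.97 cm²
Volume = 85.97 × 35.4×10⁻⁴ cm = 0.3043 cm³
m(Ag) = 0.3043 × 10.49 = 3.192 g
n(Ag) = 3.192 / 107.87 = 0.02959 mol; n(e⁻) = 0.02959 mol
Q = 0.02959 × 96500 / 0.818 = 3491 C
t = 3491 / 18.6 = 187.7 s = 3.13 min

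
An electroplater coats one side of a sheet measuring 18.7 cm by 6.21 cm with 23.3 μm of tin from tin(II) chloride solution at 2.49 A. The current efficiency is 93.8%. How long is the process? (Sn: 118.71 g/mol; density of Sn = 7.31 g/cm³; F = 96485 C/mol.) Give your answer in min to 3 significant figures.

22.9 min

Plated area = 18.7 × 6.21 = 116.1 cm²
Volume = 116.1 × 23.3×10⁻⁴ cm = 0.2705 cm³
m(Sn) = 0.2705 × 7.31 = 1.977 g
n(Sn) = 1.977 / 118.71 = 0.01665 mol; n(e⁻) = 2 × 0.01665 = 0.03330 mol
Q = 0.03330 × 96485 / 0.938 = 3425 C
t = 3425 / 2.49 = 1376 s = 22.9 min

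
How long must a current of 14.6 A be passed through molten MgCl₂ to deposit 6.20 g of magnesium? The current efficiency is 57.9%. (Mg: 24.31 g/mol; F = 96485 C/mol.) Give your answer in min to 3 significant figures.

97.0 min

n(Mg) = 6.20 / 24.31 = 0.2550 mol
Mg²⁺ + 2e⁻ → Mg, so n(e⁻) = 2 × 0.2550 = 0.5100 mol
Q = 0.5100 × 96485 / 0.579 = 84990 C
t = Q / I = 84990 / 14.6 = 5821 s = 97.0 min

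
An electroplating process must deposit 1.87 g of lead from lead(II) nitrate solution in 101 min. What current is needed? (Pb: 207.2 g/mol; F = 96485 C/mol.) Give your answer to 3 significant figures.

0.287 A

n(Pb) = 1.87 / 207.2 = 0.009025 mol
Pb²⁺ + 2e⁻ → Pb, so n(e⁻) = 2 × 0.009025 = 0.01805 mol
Q = 0.01805 × 96485 = 1742 C
I = Q / t = 1742 / 6060 s = 0.287 A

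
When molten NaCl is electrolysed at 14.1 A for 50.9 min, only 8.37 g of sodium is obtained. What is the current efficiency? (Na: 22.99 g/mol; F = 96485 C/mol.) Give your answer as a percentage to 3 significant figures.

81.6%

Q = 14.1 × 3054 = 43060 C
n(e⁻) = 43060 / 96485 = 0.4463 mol
Na⁺ + e⁻ → Na, so theoretical n(Na) = 0.4463 mol → 10.26 g
Efficiency = 8.37 / 10.26 = 0.8158 = 81.6%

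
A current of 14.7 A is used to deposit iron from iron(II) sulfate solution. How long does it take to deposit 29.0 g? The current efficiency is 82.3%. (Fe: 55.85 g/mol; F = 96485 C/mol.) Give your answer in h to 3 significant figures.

n(Fe) = 29.0 / 55.85 = 0.5192 mol
Fe²⁺ + 2e⁻ → Fe, so n(e⁻) = 2 × 0.5192 = 1.038 mol
Q = 1.038 × 96485 / 0.823 = 1.217×10^5 C
t = Q / I = 1.217×10^5 / 14.7 = 8279 s = 2.30 h

2.30 h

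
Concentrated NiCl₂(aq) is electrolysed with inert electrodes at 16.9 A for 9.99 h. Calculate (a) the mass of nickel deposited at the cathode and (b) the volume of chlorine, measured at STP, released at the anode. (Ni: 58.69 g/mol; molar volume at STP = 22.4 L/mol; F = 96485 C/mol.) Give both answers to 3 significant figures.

Q = 16.9 × 35964 = 6.078×10^5 C; n(e⁻) = 6.078×10^5 / 96485 = 6.299 mol
Cathode: Ni²⁺ + 2e⁻ → Ni → n(Ni) = 6.299/2 = 3.150 mol → 185 g
Anode: 2Cl⁻ → Cl₂ + 2e⁻ → n(Cl₂) = 6.299/2 = 3.150 mol → 70.6 L

185 g Ni; 70.6 L Cl₂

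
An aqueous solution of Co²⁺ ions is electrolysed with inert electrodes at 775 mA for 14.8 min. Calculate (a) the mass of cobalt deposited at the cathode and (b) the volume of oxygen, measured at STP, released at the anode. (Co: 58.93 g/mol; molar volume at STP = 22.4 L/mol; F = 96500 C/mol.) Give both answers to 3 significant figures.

0.210 g Co; 0.0399 L O₂

Q = 0.775 × 888 = 688.2 C; n(e⁻) = 688.2 / 96500 = 0.007132 mol
Cathode: Co²⁺ + 2e⁻ → Co → n(Co) = 0.007132/2 = 0.003566 mol → 0.210 g
Anode: 2H₂O → O₂ + 4H⁺ + 4e⁻ → n(O₂) = 0.007132/4 = 0.001783 mol → 0.0399 L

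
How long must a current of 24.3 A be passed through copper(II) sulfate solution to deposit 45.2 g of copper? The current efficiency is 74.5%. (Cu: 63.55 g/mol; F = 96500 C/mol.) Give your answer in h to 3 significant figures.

n(Cu) = 45.2 / 63.55 = 0.7113 mol
Cu²⁺ + 2e⁻ → Cu, so n(e⁻) = 2 × 0.7113 = 1.423 mol
Q = 1.423 × 96500 / 0.745 = 1.843×10^5 C
t = Q / I = 1.843×10^5 / 24.3 = 7584 s = 2.11 h

2.11 h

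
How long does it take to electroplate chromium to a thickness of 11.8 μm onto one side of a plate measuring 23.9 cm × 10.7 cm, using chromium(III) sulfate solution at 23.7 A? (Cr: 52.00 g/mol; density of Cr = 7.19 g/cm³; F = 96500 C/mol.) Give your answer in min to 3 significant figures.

Plated area = 23.9 × 10.7 = 255.7 cm²
Volume = 255.7 × 11.8×10⁻⁴ cm = 0.3017 cm³
m(Cr) = 0.3017 × 7.19 = 2.169 g
n(Cr) = 2.169 / 52.00 = 0.04171 mol; n(e⁻) = 3 × 0.04171 = 0.1251 mol
Q = 0.1251 × 96500 = 12070 C
t = 12070 / 23.7 = 509.3 s = 8.49 min

8.49 min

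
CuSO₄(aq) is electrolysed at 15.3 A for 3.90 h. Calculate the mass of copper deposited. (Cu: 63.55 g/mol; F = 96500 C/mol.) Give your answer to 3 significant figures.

Q = 15.3 A × 14040 s = 2.148×10^5 C
n(e⁻) = 2.148×10^5 / 96500 = 2.226 mol
Cu²⁺ + 2e⁻ → Cu, so n(Cu) = 2.226 / 2 = 1.113 mol
m = 1.113 × 63.55 = 70.7 g

70.7 g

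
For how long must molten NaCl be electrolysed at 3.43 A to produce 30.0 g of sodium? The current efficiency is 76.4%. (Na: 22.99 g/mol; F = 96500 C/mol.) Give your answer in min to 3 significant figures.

n(Na) = 30.0 / 22.99 = 1.305 mol
Na⁺ + e⁻ → Na, so n(e⁻) = 1.305 mol
Q = 1.305 × 96500 / 0.764 = 1.648×10^5 C
t = Q / I = 1.648×10^5 / 3.43 = 48050 s = 801 min

801 min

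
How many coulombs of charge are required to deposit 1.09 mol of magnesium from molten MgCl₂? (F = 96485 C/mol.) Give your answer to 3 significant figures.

Mg²⁺ + 2e⁻ → Mg, so n(e⁻) = 2 × 1.09 = 2.180 mol
Q = 2.180 × 96485 = 2.103×10^5 C

2.10×10^5 C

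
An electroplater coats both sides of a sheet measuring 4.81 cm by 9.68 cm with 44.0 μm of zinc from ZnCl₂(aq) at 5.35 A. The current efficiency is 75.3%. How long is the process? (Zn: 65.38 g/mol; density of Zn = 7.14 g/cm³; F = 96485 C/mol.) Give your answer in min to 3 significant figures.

Plated area = 2 × 4.81 × 9.68 = 93.12 cm²
Volume = 93.12 × 44.0×10⁻⁴ cm = 0.4097 cm³
m(Zn) = 0.4097 × 7.14 = 2.925 g
n(Zn) = 2.925 / 65.38 = 0.04474 mol; n(e⁻) = 2 × 0.04474 = 0.08948 mol
Q = 0.08948 × 96485 / 0.753 = 11470 C
t = 11470 / 5.35 = 2144 s = 35.7 min

35.7 min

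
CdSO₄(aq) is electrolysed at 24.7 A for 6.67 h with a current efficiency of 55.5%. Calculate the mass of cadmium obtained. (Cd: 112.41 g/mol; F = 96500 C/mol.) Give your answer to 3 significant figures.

Q = 24.7 × 24012 = 5.931×10^5 C
n(e⁻) = 5.931×10^5 / 96500 = 6.146 mol
Cd²⁺ + 2e⁻ → Cd, so theoretical m(Cd) = 3.073 × 112.41 = 345.4 g
Actual mass = 55.5% × 345.4 = 192 g

192 g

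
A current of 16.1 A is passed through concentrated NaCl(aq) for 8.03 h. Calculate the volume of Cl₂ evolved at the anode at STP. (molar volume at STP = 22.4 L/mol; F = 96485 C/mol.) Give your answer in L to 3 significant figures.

54.0 L

Q = 16.1 A × 28908 s = 4.654×10^5 C
Moles of electrons = 4.654×10^5 / 96485 = 4.824 mol
2Cl⁻ → Cl₂ + 2e⁻, so n(Cl₂) = 4.824 / 2 = 2.412 mol
V = 2.412 × 22.4 = 54.03 L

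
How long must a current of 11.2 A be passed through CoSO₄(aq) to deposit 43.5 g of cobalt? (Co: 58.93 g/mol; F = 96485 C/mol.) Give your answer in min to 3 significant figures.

212 min

n(Co) = 43.5 / 58.93 = 0.7382 mol
Co²⁺ + 2e⁻ → Co, so n(e⁻) = 2 × 0.7382 = 1.476 mol
Q = 1.476 × 96485 = 1.424×10^5 C
t = Q / I = 1.424×10^5 / 11.2 = 12710 s = 212 min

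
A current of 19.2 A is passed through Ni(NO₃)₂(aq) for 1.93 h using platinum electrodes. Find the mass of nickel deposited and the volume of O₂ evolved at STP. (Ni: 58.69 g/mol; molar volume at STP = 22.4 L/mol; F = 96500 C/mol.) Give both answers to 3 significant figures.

Q = 19.2 × 6948 = 1.334×10^5 C; n(e⁻) = 1.334×10^5 / 96500 = 1.382 mol
Cathode: Ni²⁺ + 2e⁻ → Ni → n(Ni) = 1.382/2 = 0.6910 mol → 40.6 g
Anode: 2H₂O → O₂ + 4H⁺ + 4e⁻ → n(O₂) = 1.382/4 = 0.3455 mol → 7.74 L

40.6 g Ni; 7.74 L O₂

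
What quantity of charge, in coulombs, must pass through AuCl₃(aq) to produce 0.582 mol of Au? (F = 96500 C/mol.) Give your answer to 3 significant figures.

Au³⁺ + 3e⁻ → Au, so n(e⁻) = 3 × 0.582 = 1.746 mol
Q = 1.746 × 96500 = 1.685×10^5 C

1.68×10^5 C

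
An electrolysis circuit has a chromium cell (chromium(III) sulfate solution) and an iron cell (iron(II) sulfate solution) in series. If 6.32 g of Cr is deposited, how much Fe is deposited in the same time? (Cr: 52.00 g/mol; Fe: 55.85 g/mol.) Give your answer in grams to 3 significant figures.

10.2 g

n(Cr) = 6.32 / 52.00 = 0.1215 mol
Cr³⁺ + 3e⁻ → Cr, so n(e⁻) = 3 × 0.1215 = 0.3645 mol
Since the cells are in series, n(e⁻) in the Fe cell is also 0.3645 mol.
Fe²⁺ + 2e⁻ → Fe, so n(Fe) = 0.3645 / 2 = 0.1823 mol
m(Fe) = 0.1823 × 55.85 = 10.2 g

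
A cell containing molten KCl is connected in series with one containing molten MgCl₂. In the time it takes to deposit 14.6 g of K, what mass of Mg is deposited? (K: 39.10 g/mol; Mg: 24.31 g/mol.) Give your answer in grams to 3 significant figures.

n(K) = 14.6 / 39.10 = 0.3734 mol
K⁺ + e⁻ → K, so n(e⁻) = 0.3734 mol
In series, the same 0.3734 mol of electrons flows through the second cell.
Mg²⁺ + 2e⁻ → Mg, so n(Mg) = 0.3734 / 2 = 0.1867 mol
m(Mg) = 0.1867 × 24.31 = 4.54 g

4.54 g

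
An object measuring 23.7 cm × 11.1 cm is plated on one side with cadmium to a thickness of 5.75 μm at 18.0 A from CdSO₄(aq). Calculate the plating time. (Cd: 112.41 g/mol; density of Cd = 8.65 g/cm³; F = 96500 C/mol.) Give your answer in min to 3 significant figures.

Plated area = 23.7 × 11.1 = 263.1 cm²
Volume = 263.1 × 5.75×10⁻⁴ cm = 0.1513 cm³
m(Cd) = 0.1513 × 8.65 = 1.309 g
n(Cd) = 1.309 / 112.41 = 0.01164 mol; n(e⁻) = 2 × 0.01164 = 0.02328 mol
Q = 0.02328 × 96500 = 2247 C
t = 2247 / 18.0 = 124.8 s = 2.08 min

2.08 min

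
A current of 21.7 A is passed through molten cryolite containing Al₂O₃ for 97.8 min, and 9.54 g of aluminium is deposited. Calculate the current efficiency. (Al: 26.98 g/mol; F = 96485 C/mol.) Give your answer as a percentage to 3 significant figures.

Q = 21.7 × 5868 = 1.273×10^5 C
n(e⁻) = 1.273×10^5 / 96485 = 1.319 mol
Al³⁺ + 3e⁻ → Al, so theoretical n(Al) = 0.4397 mol → 11.86 g
Efficiency = 9.54 / 11.86 = 0.8044 = 80.4%

80.4%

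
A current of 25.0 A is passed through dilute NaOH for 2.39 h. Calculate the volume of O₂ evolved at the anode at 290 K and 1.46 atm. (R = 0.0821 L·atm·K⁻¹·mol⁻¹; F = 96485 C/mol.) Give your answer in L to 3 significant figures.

9.09 L

Q = It = 25.0 × 8604 = 2.151×10^5 C
n(e⁻) = Q/F = 2.151×10^5/96485 = 2.229 mol
2H₂O → O₂ + 4H⁺ + 4e⁻, so n(O₂) = 2.229 / 4 = 0.5573 mol
V = nRT/P = 0.5573 × 0.0821 × 290 / 1.46 = 9.088 L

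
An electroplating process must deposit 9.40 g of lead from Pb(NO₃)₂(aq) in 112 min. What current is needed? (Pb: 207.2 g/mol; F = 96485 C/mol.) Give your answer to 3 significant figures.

1.30 A

n(Pb) = 9.40 / 207.2 = 0.04537 mol
Pb²⁺ + 2e⁻ → Pb, so n(e⁻) = 2 × 0.04537 = 0.09074 mol
Q = 0.09074 × 96485 = 8755 C
I = Q / t = 8755 / 6720 s = 1.30 A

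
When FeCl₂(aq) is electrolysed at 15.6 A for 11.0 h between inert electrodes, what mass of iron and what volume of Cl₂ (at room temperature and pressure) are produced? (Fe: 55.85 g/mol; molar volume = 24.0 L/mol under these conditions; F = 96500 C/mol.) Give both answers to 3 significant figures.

179 g Fe; 76.8 L Cl₂

Q = 15.6 × 39600 = 6.178×10^5 C; n(e⁻) = 6.178×10^5 / 96500 = 6.402 mol
Cathode: Fe²⁺ + 2e⁻ → Fe → n(Fe) = 6.402/2 = 3.201 mol → 179 g
Anode: 2Cl⁻ → Cl₂ + 2e⁻ → n(Cl₂) = 6.402/2 = 3.201 mol → 76.8 L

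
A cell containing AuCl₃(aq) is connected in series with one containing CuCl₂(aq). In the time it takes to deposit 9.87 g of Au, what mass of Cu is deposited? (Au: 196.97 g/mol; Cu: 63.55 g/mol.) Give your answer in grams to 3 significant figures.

n(Au) = 9.87 / 196.97 = 0.05011 mol
Au³⁺ + 3e⁻ → Au, so n(e⁻) = 3 × 0.05011 = 0.1503 mol
The cells are in series, so the same charge (and hence the same n(e⁻) = 0.1503 mol) passes through both.
Cu²⁺ + 2e⁻ → Cu, so n(Cu) = 0.1503 / 2 = 0.07515 mol
m(Cu) = 0.07515 × 63.55 = 4.78 g

4.78 g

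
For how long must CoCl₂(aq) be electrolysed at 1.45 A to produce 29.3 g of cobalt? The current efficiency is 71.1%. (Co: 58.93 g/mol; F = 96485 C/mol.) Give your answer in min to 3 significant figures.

n(Co) = 29.3 / 58.93 = 0.4972 mol
Co²⁺ + 2e⁻ → Co, so n(e⁻) = 2 × 0.4972 = 0.9944 mol
Q = 0.9944 × 96485 / 0.711 = 1.349×10^5 C
t = Q / I = 1.349×10^5 / 1.45 = 93030 s = 1550 min

1550 min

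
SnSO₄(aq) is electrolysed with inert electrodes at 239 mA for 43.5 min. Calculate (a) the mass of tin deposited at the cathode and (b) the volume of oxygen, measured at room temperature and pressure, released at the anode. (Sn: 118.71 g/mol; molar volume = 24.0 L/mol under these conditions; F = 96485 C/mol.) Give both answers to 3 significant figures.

Q = 0.239 × 2610 = 623.8 C; n(e⁻) = 623.8 / 96485 = 0.006465 mol
Cathode: Sn²⁺ + 2e⁻ → Sn → n(Sn) = 0.006465/2 = 0.003233 mol → 0.384 g
Anode: 2H₂O → O₂ + 4H⁺ + 4e⁻ → n(O₂) = 0.006465/4 = 0.001616 mol → 0.0388 L

0.384 g Sn; 0.0388 L O₂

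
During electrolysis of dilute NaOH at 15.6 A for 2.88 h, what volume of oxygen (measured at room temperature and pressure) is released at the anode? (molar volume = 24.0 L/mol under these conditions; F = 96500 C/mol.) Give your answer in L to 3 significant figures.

Q = It = 15.6 × 10368 = 1.617×10^5 C
Moles of electrons = 1.617×10^5 / 96500 = 1.676 mol
2H₂O → O₂ + 4H⁺ + 4e⁻, so n(O₂) = 1.676 / 4 = 0.4190 mol
V = 0.4190 × 24.0 = 10.06 L

10.1 L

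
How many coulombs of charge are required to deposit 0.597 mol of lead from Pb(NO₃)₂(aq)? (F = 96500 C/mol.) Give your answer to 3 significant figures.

Pb²⁺ + 2e⁻ → Pb, so n(e⁻) = 2 × 0.597 = 1.194 mol
Q = 1.194 × 96500 = 1.152×10^5 C

1.15×10^5 C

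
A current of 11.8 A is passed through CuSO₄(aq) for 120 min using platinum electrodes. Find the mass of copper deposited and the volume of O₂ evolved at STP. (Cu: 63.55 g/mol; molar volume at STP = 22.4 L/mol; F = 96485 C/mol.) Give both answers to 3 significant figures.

Q = 11.8 × 7200 = 84960 C; n(e⁻) = 84960 / 96485 = 0.8806 mol
Cathode: Cu²⁺ + 2e⁻ → Cu → n(Cu) = 0.8806/2 = 0.4403 mol → 28.0 g
Anode: 2H₂O → O₂ + 4H⁺ + 4e⁻ → n(O₂) = 0.8806/4 = 0.2202 mol → 4.93 L

28.0 g Cu; 4.93 L O₂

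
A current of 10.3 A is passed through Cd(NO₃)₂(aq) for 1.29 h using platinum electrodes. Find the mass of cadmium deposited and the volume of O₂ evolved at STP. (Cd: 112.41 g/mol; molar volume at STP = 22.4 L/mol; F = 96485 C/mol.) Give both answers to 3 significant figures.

27.9 g Cd; 2.78 L O₂

Q = 10.3 × 4644 = 47830 C; n(e⁻) = 47830 / 96485 = 0.4957 mol
Cathode: Cd²⁺ + 2e⁻ → Cd → n(Cd) = 0.4957/2 = 0.2479 mol → 27.9 g
Anode: 2H₂O → O₂ + 4H⁺ + 4e⁻ → n(O₂) = 0.4957/4 = 0.1239 mol → 2.78 L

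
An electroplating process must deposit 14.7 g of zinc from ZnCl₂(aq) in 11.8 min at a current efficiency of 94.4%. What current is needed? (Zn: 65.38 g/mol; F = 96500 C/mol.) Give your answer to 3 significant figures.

64.9 A

n(Zn) = 14.7 / 65.38 = 0.2248 mol
Zn²⁺ + 2e⁻ → Zn, so n(e⁻) = 2 × 0.2248 = 0.4496 mol
Q = 0.4496 × 96500 / 0.944 = 45960 C
I = Q / t = 45960 / 708 s = 64.9 A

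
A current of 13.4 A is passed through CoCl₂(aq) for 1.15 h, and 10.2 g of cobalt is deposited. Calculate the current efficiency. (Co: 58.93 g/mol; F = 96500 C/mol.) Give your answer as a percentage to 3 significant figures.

60.2%

Q = 13.4 × 4140 = 55480 C
n(e⁻) = 55480 / 96500 = 0.5749 mol
Co²⁺ + 2e⁻ → Co, so theoretical n(Co) = 0.2875 mol → 16.94 g
Efficiency = 10.2 / 16.94 = 0.6021 = 60.2%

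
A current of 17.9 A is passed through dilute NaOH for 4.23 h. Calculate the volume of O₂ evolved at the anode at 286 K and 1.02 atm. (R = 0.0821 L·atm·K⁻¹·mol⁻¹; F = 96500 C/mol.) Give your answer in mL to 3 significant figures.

16300 mL

Charge passed = 17.9 × 15228 = 2.726×10^5 C
Moles of electrons = 2.726×10^5 / 96500 = 2.825 mol
2H₂O → O₂ + 4H⁺ + 4e⁻, so n(O₂) = 2.825 / 4 = 0.7063 mol
V = nRT/P = 0.7063 × 0.0821 × 286 / 1.02 = 16.26 L
= 16300 mL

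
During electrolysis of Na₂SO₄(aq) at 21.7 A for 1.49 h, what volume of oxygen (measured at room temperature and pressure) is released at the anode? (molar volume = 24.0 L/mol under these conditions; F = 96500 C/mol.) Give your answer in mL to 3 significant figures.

7240 mL

Q = It = 21.7 × 5364 = 1.164×10^5 C
n(e⁻) = 1.164×10^5 / 96500 = 1.206 mol
2H₂O → O₂ + 4H⁺ + 4e⁻, so n(O₂) = 1.206 / 4 = 0.3015 mol
V = 0.3015 × 24.0 = 7.236 L
= 7240 mL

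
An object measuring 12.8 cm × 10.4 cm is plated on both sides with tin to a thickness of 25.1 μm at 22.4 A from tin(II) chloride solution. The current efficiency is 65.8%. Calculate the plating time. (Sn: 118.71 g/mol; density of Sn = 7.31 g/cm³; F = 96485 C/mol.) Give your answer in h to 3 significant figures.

Plated area = 2 × 12.8 × 10.4 = 266.2 cm²
Volume = 266.2 × 25.1×10⁻⁴ cm = 0.6682 cm³
m(Sn) = 0.6682 × 7.31 = 4.885 g
n(Sn) = 4.885 / 118.71 = 0.04115 mol; n(e⁻) = 2 × 0.04115 = 0.08230 mol
Q = 0.08230 × 96485 / 0.658 = 12070 C
t = 12070 / 22.4 = 538.8 s = 0.150 h

0.150 h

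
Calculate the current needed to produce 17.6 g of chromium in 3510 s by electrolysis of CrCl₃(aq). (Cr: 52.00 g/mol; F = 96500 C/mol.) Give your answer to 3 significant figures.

27.9 A

n(Cr) = 17.6 / 52.00 = 0.3385 mol
Cr³⁺ + 3e⁻ → Cr, so n(e⁻) = 3 × 0.3385 = 1.016 mol
Q = 1.016 × 96500 = 98040 C
I = Q / t = 98040 / 3510 s = 27.9 A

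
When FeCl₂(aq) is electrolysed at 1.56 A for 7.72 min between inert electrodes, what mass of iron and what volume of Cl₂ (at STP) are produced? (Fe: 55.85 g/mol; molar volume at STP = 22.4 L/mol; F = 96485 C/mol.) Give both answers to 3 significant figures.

0.209 g Fe; 0.0839 L Cl₂

Q = 1.56 × 463.2 = 722.6 C; n(e⁻) = 722.6 / 96485 = 0.007489 mol
Cathode: Fe²⁺ + 2e⁻ → Fe → n(Fe) = 0.007489/2 = 0.003745 mol → 0.209 g
Anode: 2Cl⁻ → Cl₂ + 2e⁻ → n(Cl₂) = 0.007489/2 = 0.003745 mol → 0.0839 L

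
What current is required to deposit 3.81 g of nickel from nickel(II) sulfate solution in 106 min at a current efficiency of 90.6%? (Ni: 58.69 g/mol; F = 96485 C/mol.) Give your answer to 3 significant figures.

n(Ni) = 3.81 / 58.69 = 0.06492 mol
Ni²⁺ + 2e⁻ → Ni, so n(e⁻) = 2 × 0.06492 = 0.1298 mol
Q = 0.1298 × 96485 / 0.906 = 13820 C
I = Q / t = 13820 / 6360 s = 2.17 A

2.17 A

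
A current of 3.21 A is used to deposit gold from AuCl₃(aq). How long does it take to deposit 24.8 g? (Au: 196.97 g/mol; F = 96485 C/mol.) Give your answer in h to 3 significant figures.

n(Au) = 24.8 / 196.97 = 0.1259 mol
Au³⁺ + 3e⁻ → Au, so n(e⁻) = 3 × 0.1259 = 0.3777 mol
Q = 0.3777 × 96485 = 36440 C
t = Q / I = 36440 / 3.21 = 11350 s = 3.15 h

3.15 h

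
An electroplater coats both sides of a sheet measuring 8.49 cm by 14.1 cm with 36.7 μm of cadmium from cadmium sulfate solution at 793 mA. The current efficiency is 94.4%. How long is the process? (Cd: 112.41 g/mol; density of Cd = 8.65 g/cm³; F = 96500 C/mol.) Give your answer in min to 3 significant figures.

Plated area = 2 × 8.49 × 14.1 = 239.4 cm²
Volume = 239.4 × 36.7×10⁻⁴ cm = 0.8786 cm³
m(Cd) = 0.8786 × 8.65 = 7.600 g
n(Cd) = 7.600 / 112.41 = 0.06761 mol; n(e⁻) = 2 × 0.06761 = 0.1352 mol
Q = 0.1352 × 96500 / 0.944 = 13820 C
t = 13820 / 0.793 = 17430 s = 291 min

291 min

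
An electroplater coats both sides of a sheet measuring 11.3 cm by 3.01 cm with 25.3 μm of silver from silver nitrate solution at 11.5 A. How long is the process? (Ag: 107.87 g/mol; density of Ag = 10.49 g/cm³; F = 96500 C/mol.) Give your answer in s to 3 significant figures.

Plated area = 2 × 11.3 × 3.01 = 68.03 cm²
Volume = 68.03 × 25.3×10⁻⁴ cm = 0.1721 cm³
m(Ag) = 0.1721 × 10.49 = 1.805 g
n(Ag) = 1.805 / 107.87 = 0.01673 mol; n(e⁻) = 0.01673 mol
Q = 0.01673 × 96500 = 1614 C
t = 1614 / 11.5 = 140.3 s

140 s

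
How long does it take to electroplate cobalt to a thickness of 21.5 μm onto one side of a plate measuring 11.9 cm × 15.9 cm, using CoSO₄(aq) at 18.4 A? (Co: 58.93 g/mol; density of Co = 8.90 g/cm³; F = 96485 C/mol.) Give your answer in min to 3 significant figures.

10.7 min

Plated area = 11.9 × 15.9 = 189.2 cm²
Volume = 189.2 × 21.5×10⁻⁴ cm = 0.4068 cm³
m(Co) = 0.4068 × 8.90 = 3.621 g
n(Co) = 3.621 / 58.93 = 0.06145 mol; n(e⁻) = 2 × 0.06145 = 0.1229 mol
Q = 0.1229 × 96485 = 11860 C
t = 11860 / 18.4 = 644.6 s = 10.7 min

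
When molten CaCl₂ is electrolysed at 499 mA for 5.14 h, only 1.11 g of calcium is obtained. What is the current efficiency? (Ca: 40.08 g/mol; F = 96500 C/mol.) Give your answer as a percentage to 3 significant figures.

Q = 0.499 × 18504 = 9233 C
n(e⁻) = 9233 / 96500 = 0.09568 mol
Ca²⁺ + 2e⁻ → Ca, so theoretical n(Ca) = 0.04784 mol → 1.917 g
Efficiency = 1.11 / 1.917 = 0.5790 = 57.9%

57.9%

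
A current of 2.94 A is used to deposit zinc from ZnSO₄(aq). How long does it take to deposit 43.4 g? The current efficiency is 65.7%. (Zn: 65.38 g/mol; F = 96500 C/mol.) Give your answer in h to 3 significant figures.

18.4 h

n(Zn) = 43.4 / 65.38 = 0.6638 mol
Zn²⁺ + 2e⁻ → Zn, so n(e⁻) = 2 × 0.6638 = 1.328 mol
Q = 1.328 × 96500 / 0.657 = 1.951×10^5 C
t = Q / I = 1.951×10^5 / 2.94 = 66360 s = 18.4 h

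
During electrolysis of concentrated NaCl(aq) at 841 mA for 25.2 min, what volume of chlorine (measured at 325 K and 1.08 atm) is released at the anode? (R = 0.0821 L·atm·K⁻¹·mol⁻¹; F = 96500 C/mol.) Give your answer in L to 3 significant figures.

Q = It = 0.841 × 1512 = 1272 C
n(e⁻) = 1272 / 96500 = 0.01318 mol
2Cl⁻ → Cl₂ + 2e⁻, so n(Cl₂) = 0.01318 / 2 = 0.006590 mol
V = nRT/P = 0.006590 × 0.0821 × 325 / 1.08 = 0.1628 L

0.163 L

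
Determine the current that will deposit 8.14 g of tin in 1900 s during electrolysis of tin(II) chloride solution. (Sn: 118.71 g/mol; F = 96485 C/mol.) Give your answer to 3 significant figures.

6.96 A

n(Sn) = 8.14 / 118.71 = 0.06857 mol
Sn²⁺ + 2e⁻ → Sn, so n(e⁻) = 2 × 0.06857 = 0.1371 mol
Q = 0.1371 × 96485 = 13230 C
I = Q / t = 13230 / 1900 s = 6.96 A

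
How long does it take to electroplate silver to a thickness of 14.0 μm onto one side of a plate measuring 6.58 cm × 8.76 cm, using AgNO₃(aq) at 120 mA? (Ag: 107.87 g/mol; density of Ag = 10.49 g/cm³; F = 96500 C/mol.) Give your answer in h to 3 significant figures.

Plated area = 6.58 × 8.76 = 57.64 cm²
Volume = 57.64 × 14.0×10⁻⁴ cm = 0.08070 cm³
m(Ag) = 0.08070 × 10.49 = 0.8465 g
n(Ag) = 0.8465 / 107.87 = 0.007847 mol; n(e⁻) = 0.007847 mol
Q = 0.007847 × 96500 = 757.2 C
t = 757.2 / 0.120 = 6310 s = 1.75 h

1.75 h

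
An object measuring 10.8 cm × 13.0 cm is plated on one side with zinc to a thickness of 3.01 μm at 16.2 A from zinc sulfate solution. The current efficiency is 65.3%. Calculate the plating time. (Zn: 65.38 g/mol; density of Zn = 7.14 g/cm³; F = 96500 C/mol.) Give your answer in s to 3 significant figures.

84.2 s

Plated area = 10.8 × 13.0 = 140.4 cm²
Volume = 140.4 × 3.01×10⁻⁴ cm = 0.04226 cm³
m(Zn) = 0.04226 × 7.14 = 0.3017 g
n(Zn) = 0.3017 / 65.38 = 0.004615 mol; n(e⁻) = 2 × 0.004615 = 0.009230 mol
Q = 0.009230 × 96500 / 0.653 = 1364 C
t = 1364 / 16.2 = 84.20 s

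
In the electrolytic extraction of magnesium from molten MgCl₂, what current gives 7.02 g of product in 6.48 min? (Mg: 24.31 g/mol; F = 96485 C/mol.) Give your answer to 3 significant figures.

n(Mg) = 7.02 / 24.31 = 0.2888 mol
Mg²⁺ + 2e⁻ → Mg, so n(e⁻) = 2 × 0.2888 = 0.5776 mol
Q = 0.5776 × 96485 = 55730 C
I = Q / t = 55730 / 388.8 s = 143 A

143 A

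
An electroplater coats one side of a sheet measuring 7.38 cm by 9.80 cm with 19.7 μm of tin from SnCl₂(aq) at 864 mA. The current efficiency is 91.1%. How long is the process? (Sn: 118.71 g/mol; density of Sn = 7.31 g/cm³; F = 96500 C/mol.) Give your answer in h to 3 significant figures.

Plated area = 7.38 × 9.80 = 72.32 cm²
Volume = 72.32 × 19.7×10⁻⁴ cm = 0.1425 cm³
m(Sn) = 0.1425 × 7.31 = 1.042 g
n(Sn) = 1.042 / 118.71 = 0.008778 mol; n(e⁻) = 2 × 0.008778 = 0.01756 mol
Q = 0.01756 × 96500 / 0.911 = 1860 C
t = 1860 / 0.864 = 2153 s = 0.598 h

0.598 h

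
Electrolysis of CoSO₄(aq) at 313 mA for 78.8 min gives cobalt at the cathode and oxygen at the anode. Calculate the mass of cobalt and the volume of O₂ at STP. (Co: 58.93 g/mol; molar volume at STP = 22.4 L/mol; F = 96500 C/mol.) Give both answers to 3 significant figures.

Q = 0.313 × 4728 = 1480 C; n(e⁻) = 1480 / 96500 = 0.01534 mol
Cathode: Co²⁺ + 2e⁻ → Co → n(Co) = 0.01534/2 = 0.007670 mol → 0.452 g
Anode: 2H₂O → O₂ + 4H⁺ + 4e⁻ → n(O₂) = 0.01534/4 = 0.003835 mol → 0.0859 L

0.452 g Co; 0.0859 L O₂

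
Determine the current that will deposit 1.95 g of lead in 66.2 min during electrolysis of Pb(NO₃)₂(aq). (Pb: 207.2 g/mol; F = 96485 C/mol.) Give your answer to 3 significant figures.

0.457 A

n(Pb) = 1.95 / 207.2 = 0.009411 mol
Pb²⁺ + 2e⁻ → Pb, so n(e⁻) = 2 × 0.009411 = 0.01882 mol
Q = 0.01882 × 96485 = 1816 C
I = Q / t = 1816 / 3972 s = 0.457 A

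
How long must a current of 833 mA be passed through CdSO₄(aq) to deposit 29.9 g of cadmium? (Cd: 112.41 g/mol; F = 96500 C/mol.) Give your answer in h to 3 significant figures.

17.1 h

n(Cd) = 29.9 / 112.41 = 0.2660 mol
Cd²⁺ + 2e⁻ → Cd, so n(e⁻) = 2 × 0.2660 = 0.5320 mol
Q = 0.5320 × 96500 = 51340 C
t = Q / I = 51340 / 0.833 = 61630 s = 17.1 h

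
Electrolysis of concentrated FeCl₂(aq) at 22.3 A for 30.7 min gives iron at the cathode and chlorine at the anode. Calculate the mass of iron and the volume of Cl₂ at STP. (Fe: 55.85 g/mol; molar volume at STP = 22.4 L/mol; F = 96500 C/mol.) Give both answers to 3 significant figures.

11.9 g Fe; 4.77 L Cl₂

Q = 22.3 × 1842 = 41080 C; n(e⁻) = 41080 / 96500 = 0.4257 mol
Cathode: Fe²⁺ + 2e⁻ → Fe → n(Fe) = 0.4257/2 = 0.2129 mol → 11.9 g
Anode: 2Cl⁻ → Cl₂ + 2e⁻ → n(Cl₂) = 0.4257/2 = 0.2129 mol → 4.77 L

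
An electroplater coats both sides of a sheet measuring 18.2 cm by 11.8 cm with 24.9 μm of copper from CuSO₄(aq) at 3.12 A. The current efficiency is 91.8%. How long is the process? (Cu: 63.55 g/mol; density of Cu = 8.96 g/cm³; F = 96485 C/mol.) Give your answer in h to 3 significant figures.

2.82 h

Plated area = 2 × 18.2 × 11.8 = 429.5 cm²
Volume = 429.5 × 24.9×10⁻⁴ cm = 1.069 cm³
m(Cu) = 1.069 × 8.96 = 9.578 g
n(Cu) = 9.578 / 63.55 = 0.1507 mol; n(e⁻) = 2 × 0.1507 = 0.3014 mol
Q = 0.3014 × 96485 / 0.918 = 31680 C
t = 31680 / 3.12 = 10150 s = 2.82 h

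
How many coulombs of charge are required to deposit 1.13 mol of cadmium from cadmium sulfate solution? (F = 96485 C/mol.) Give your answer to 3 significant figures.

Cd²⁺ + 2e⁻ → Cd, so n(e⁻) = 2 × 1.13 = 2.260 mol
Q = 2.260 × 96485 = 2.181×10^5 C

2.18×10^5 C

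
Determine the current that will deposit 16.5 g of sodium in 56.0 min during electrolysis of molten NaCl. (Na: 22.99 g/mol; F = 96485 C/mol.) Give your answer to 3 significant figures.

20.6 A

n(Na) = 16.5 / 22.99 = 0.7177 mol
Na⁺ + e⁻ → Na, so n(e⁻) = 0.7177 mol
Q = 0.7177 × 96485 = 69250 C
I = Q / t = 69250 / 3360 s = 20.6 A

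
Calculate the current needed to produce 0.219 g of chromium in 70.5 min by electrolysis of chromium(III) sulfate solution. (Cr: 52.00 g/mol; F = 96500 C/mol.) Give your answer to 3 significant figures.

n(Cr) = 0.219 / 52.00 = 0.004212 mol
Cr³⁺ + 3e⁻ → Cr, so n(e⁻) = 3 × 0.004212 = 0.01264 mol
Q = 0.01264 × 96500 = 1220 C
I = Q / t = 1220 / 4230 s = 0.288 A

0.288 A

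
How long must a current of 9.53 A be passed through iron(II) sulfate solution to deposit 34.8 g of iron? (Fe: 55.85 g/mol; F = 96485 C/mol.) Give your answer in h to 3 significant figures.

n(Fe) = 34.8 / 55.85 = 0.6231 mol
Fe²⁺ + 2e⁻ → Fe, so n(e⁻) = 2 × 0.6231 = 1.246 mol
Q = 1.246 × 96485 = 1.202×10^5 C
t = Q / I = 1.202×10^5 / 9.53 = 12610 s = 3.50 h

3.50 h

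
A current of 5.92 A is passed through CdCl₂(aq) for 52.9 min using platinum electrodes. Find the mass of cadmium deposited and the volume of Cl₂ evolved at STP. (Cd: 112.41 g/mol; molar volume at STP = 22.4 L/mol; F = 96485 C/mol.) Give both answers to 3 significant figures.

10.9 g Cd; 2.18 L Cl₂

Q = 5.92 × 3174 = 18790 C; n(e⁻) = 18790 / 96485 = 0.1947 mol
Cathode: Cd²⁺ + 2e⁻ → Cd → n(Cd) = 0.1947/2 = 0.09735 mol → 10.9 g
Anode: 2Cl⁻ → Cl₂ + 2e⁻ → n(Cl₂) = 0.1947/2 = 0.09735 mol → 2.18 L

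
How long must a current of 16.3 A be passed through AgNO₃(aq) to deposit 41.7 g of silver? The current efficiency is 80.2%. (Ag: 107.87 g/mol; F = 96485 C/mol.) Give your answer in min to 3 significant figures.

47.6 min

n(Ag) = 41.7 / 107.87 = 0.3866 mol
Ag⁺ + e⁻ → Ag, so n(e⁻) = 0.3866 mol
Q = 0.3866 × 96485 / 0.802 = 46510 C
t = Q / I = 46510 / 16.3 = 2853 s = 47.6 min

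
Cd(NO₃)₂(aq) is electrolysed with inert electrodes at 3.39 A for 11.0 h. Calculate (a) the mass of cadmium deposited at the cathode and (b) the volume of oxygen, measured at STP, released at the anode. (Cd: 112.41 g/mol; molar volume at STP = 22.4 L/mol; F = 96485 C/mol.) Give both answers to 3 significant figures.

78.2 g Cd; 7.79 L O₂

Q = 3.39 × 39600 = 1.342×10^5 C; n(e⁻) = 1.342×10^5 / 96485 = 1.391 mol
Cathode: Cd²⁺ + 2e⁻ → Cd → n(Cd) = 1.391/2 = 0.6955 mol → 78.2 g
Anode: 2H₂O → O₂ + 4H⁺ + 4e⁻ → n(O₂) = 1.391/4 = 0.3478 mol → 7.79 L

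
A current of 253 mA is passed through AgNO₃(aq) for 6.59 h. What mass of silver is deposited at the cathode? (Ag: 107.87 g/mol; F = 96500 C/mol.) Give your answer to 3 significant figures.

6.71 g

Q = It = 0.253 × 23724 = 6002 C
n(e⁻) = 6002 / 96500 = 0.06220 mol
Ag⁺ + e⁻ → Ag, so n(Ag) = 0.06220 mol
m = 0.06220 × 107.87 = 6.71 g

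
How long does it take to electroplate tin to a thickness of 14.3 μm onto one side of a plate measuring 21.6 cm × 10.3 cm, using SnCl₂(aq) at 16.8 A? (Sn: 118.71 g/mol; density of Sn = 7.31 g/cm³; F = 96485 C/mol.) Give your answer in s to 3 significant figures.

Plated area = 21.6 × 10.3 = 222.5 cm²
Volume = 222.5 × 14.3×10⁻⁴ cm = 0.3182 cm³
m(Sn) = 0.3182 × 7.31 = 2.326 g
n(Sn) = 2.326 / 118.71 = 0.01959 mol; n(e⁻) = 2 × 0.01959 = 0.03918 mol
Q = 0.03918 × 96485 = 3780 C
t = 3780 / 16.8 = 225.0 s

225 s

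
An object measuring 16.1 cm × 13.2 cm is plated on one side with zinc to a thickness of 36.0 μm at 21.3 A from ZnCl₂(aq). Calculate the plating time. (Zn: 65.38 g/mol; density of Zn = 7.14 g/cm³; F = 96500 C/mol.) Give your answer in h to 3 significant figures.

Plated area = 16.1 × 13.2 = 212.5 cm²
Volume = 212.5 × 36.0×10⁻⁴ cm = 0.7650 cm³
m(Zn) = 0.7650 × 7.14 = 5.462 g
n(Zn) = 5.462 / 65.38 = 0.08354 mol; n(e⁻) = 2 × 0.08354 = 0.1671 mol
Q = 0.1671 × 96500 = 16130 C
t = 16130 / 21.3 = 757.3 s = 0.210 h

0.210 h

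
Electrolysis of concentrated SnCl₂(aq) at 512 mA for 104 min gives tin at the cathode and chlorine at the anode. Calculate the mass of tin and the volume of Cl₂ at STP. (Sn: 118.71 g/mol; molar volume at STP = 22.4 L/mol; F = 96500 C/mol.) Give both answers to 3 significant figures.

Q = 0.512 × 6240 = 3195 C; n(e⁻) = 3195 / 96500 = 0.03311 mol
Cathode: Sn²⁺ + 2e⁻ → Sn → n(Sn) = 0.03311/2 = 0.01656 mol → 1.97 g
Anode: 2Cl⁻ → Cl₂ + 2e⁻ → n(Cl₂) = 0.03311/2 = 0.01656 mol → 0.371 L

1.97 g Sn; 0.371 L Cl₂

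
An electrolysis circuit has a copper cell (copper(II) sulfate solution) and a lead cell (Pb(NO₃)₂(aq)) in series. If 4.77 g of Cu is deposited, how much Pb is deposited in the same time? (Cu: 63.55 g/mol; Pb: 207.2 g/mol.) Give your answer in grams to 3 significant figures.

n(Cu) = 4.77 / 63.55 = 0.07506 mol
Cu²⁺ + 2e⁻ → Cu, so n(e⁻) = 2 × 0.07506 = 0.1501 mol
Since the cells are in series, n(e⁻) in the Pb cell is also 0.1501 mol.
Pb²⁺ + 2e⁻ → Pb, so n(Pb) = 0.1501 / 2 = 0.07505 mol
m(Pb) = 0.07505 × 207.2 = 15.6 g

15.6 g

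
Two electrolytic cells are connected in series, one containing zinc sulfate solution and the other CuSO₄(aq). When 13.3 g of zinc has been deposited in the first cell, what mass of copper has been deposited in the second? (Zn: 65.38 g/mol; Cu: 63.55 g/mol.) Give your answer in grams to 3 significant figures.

12.9 g

n(Zn) = 13.3 / 65.38 = 0.2034 mol
Zn²⁺ + 2e⁻ → Zn, so n(e⁻) = 2 × 0.2034 = 0.4068 mol
Same current for the same time ⇒ same n(e⁻) = 0.4068 mol in both cells.
Cu²⁺ + 2e⁻ → Cu, so n(Cu) = 0.4068 / 2 = 0.2034 mol
m(Cu) = 0.2034 × 63.55 = 12.9 g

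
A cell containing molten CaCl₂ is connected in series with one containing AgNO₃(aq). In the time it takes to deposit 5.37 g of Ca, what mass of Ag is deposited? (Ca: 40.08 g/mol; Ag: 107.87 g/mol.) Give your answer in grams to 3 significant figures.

28.9 g

n(Ca) = 5.37 / 40.08 = 0.1340 mol
Ca²⁺ + 2e⁻ → Ca, so n(e⁻) = 2 × 0.1340 = 0.2680 mol
Same current for the same time ⇒ same n(e⁻) = 0.2680 mol in both cells.
Ag⁺ + e⁻ → Ag, so n(Ag) = 0.2680 mol
m(Ag) = 0.2680 × 107.87 = 28.9 g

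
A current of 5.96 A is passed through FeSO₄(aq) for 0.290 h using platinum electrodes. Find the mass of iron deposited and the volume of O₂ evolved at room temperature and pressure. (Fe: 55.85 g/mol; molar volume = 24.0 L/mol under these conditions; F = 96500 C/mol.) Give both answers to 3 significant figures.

Q = 5.96 × 1044 = 6222 C; n(e⁻) = 6222 / 96500 = 0.06448 mol
Cathode: Fe²⁺ + 2e⁻ → Fe → n(Fe) = 0.06448/2 = 0.03224 mol → 1.80 g
Anode: 2H₂O → O₂ + 4H⁺ + 4e⁻ → n(O₂) = 0.06448/4 = 0.01612 mol → 0.387 L

1.80 g Fe; 0.387 L O₂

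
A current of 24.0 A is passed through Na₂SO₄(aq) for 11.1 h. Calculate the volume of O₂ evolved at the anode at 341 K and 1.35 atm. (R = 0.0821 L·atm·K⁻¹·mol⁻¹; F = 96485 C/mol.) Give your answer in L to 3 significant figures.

Q = 24.0 A × 39960 s = 9.590×10^5 C
n(e⁻) = Q/F = 9.590×10^5/96485 = 9.939 mol
2H₂O → O₂ + 4H⁺ + 4e⁻, so n(O₂) = 9.939 / 4 = 2.485 mol
V = nRT/P = 2.485 × 0.0821 × 341 / 1.35 = 51.53 L

51.5 L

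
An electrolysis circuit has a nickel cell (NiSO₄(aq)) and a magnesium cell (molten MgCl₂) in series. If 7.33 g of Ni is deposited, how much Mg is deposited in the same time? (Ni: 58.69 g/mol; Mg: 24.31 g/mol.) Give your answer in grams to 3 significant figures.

3.04 g

n(Ni) = 7.33 / 58.69 = 0.1249 mol
Ni²⁺ + 2e⁻ → Ni, so n(e⁻) = 2 × 0.1249 = 0.2498 mol
The cells are in series, so the same charge (and hence the same n(e⁻) = 0.2498 mol) passes through both.
Mg²⁺ + 2e⁻ → Mg, so n(Mg) = 0.2498 / 2 = 0.1249 mol
m(Mg) = 0.1249 × 24.31 = 3.04 g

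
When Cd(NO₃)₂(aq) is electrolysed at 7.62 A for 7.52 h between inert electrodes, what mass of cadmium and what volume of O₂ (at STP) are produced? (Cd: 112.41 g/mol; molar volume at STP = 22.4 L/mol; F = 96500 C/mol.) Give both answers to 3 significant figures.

120 g Cd; 12.0 L O₂

Q = 7.62 × 27072 = 2.063×10^5 C; n(e⁻) = 2.063×10^5 / 96500 = 2.138 mol
Cathode: Cd²⁺ + 2e⁻ → Cd → n(Cd) = 2.138/2 = 1.069 mol → 120 g
Anode: 2H₂O → O₂ + 4H⁺ + 4e⁻ → n(O₂) = 2.138/4 = 0.5345 mol → 12.0 L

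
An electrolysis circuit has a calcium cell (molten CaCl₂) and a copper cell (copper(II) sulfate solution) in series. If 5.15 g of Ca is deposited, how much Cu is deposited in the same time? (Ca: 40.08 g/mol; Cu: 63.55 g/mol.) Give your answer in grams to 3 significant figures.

8.17 g

n(Ca) = 5.15 / 40.08 = 0.1285 mol
Ca²⁺ + 2e⁻ → Ca, so n(e⁻) = 2 × 0.1285 = 0.2570 mol
Since the cells are in series, n(e⁻) in the Cu cell is also 0.2570 mol.
Cu²⁺ + 2e⁻ → Cu, so n(Cu) = 0.2570 / 2 = 0.1285 mol
m(Cu) = 0.1285 × 63.55 = 8.17 g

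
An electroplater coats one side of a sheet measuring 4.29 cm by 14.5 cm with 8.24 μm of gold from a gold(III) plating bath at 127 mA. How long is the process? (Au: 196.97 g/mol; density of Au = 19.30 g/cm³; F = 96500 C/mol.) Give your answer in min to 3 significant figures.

191 min

Plated area = 4.29 × 14.5 = 62.21 cm²
Volume = 62.21 × 8.24×10⁻⁴ cm = 0.05126 cm³
m(Au) = 0.05126 × 19.30 = 0.9893 g
n(Au) = 0.9893 / 196.97 = 0.005023 mol; n(e⁻) = 3 × 0.005023 = 0.01507 mol
Q = 0.01507 × 96500 = 1454 C
t = 1454 / 0.127 = 11450 s = 191 min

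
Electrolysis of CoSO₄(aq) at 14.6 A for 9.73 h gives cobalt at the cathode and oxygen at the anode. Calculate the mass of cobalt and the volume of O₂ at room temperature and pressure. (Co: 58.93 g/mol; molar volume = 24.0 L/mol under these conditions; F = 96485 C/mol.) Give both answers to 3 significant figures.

Q = 14.6 × 35028 = 5.114×10^5 C; n(e⁻) = 5.114×10^5 / 96485 = 5.300 mol
Cathode: Co²⁺ + 2e⁻ → Co → n(Co) = 5.300/2 = 2.650 mol → 156 g
Anode: 2H₂O → O₂ + 4H⁺ + 4e⁻ → n(O₂) = 5.300/4 = 1.325 mol → 31.8 L

156 g Co; 31.8 L O₂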